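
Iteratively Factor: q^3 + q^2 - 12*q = (q - 3)*(q^2 + 4*q) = (q - 3)*(q + 4)*(q)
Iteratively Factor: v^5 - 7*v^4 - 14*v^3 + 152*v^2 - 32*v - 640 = (v + 2)*(v^4 - 9*v^3 + 4*v^2 + 144*v - 320) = (v - 5)*(v + 2)*(v^3 - 4*v^2 - 16*v + 64) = (v - 5)*(v - 4)*(v + 2)*(v^2 - 16) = (v - 5)*(v - 4)*(v + 2)*(v + 4)*(v - 4)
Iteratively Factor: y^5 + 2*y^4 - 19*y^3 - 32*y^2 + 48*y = (y + 4)*(y^4 - 2*y^3 - 11*y^2 + 12*y) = (y - 1)*(y + 4)*(y^3 - y^2 - 12*y) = y*(y - 1)*(y + 4)*(y^2 - y - 12) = y*(y - 4)*(y - 1)*(y + 4)*(y + 3)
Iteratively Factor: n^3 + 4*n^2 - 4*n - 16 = (n - 2)*(n^2 + 6*n + 8) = (n - 2)*(n + 4)*(n + 2)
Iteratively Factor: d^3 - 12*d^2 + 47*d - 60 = (d - 4)*(d^2 - 8*d + 15) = (d - 4)*(d - 3)*(d - 5)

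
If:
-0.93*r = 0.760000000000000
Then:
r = -0.82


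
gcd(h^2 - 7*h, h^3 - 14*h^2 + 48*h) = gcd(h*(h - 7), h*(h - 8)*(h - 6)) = h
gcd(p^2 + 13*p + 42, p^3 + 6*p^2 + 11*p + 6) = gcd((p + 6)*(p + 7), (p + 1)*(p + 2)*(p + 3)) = 1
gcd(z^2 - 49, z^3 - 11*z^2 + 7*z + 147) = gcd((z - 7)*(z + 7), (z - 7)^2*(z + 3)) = z - 7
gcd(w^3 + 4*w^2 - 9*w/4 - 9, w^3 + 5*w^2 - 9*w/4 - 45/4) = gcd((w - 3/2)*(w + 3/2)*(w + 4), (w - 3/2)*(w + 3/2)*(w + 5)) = w^2 - 9/4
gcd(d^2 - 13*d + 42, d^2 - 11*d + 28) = d - 7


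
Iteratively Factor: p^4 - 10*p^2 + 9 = (p + 3)*(p^3 - 3*p^2 - p + 3) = (p + 1)*(p + 3)*(p^2 - 4*p + 3) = (p - 3)*(p + 1)*(p + 3)*(p - 1)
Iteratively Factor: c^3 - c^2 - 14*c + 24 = (c - 2)*(c^2 + c - 12) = (c - 2)*(c + 4)*(c - 3)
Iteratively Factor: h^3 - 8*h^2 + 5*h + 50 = (h + 2)*(h^2 - 10*h + 25) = (h - 5)*(h + 2)*(h - 5)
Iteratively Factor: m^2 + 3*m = (m + 3)*(m)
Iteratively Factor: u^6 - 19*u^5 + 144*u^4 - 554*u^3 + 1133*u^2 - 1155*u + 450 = (u - 2)*(u^5 - 17*u^4 + 110*u^3 - 334*u^2 + 465*u - 225) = (u - 5)*(u - 2)*(u^4 - 12*u^3 + 50*u^2 - 84*u + 45) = (u - 5)*(u - 3)*(u - 2)*(u^3 - 9*u^2 + 23*u - 15) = (u - 5)*(u - 3)^2*(u - 2)*(u^2 - 6*u + 5) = (u - 5)^2*(u - 3)^2*(u - 2)*(u - 1)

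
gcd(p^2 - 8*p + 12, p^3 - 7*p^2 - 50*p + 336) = p - 6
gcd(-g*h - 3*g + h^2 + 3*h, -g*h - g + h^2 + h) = g - h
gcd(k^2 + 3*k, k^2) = k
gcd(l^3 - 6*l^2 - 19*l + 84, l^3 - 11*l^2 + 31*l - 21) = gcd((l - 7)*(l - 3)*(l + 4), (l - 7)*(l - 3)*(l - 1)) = l^2 - 10*l + 21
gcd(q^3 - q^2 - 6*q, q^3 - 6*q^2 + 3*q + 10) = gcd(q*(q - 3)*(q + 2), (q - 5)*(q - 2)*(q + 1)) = 1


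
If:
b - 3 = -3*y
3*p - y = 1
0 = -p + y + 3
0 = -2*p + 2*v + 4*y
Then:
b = 15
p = -1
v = 7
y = -4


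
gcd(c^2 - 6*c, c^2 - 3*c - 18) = c - 6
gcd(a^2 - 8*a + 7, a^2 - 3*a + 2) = a - 1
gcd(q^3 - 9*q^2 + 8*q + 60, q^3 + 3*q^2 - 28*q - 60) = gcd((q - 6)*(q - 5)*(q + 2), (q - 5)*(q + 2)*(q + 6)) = q^2 - 3*q - 10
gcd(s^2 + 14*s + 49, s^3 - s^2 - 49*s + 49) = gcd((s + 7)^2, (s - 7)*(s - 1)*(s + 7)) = s + 7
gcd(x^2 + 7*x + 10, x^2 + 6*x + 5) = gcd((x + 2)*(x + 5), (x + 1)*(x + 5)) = x + 5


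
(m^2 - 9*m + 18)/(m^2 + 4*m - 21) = (m - 6)/(m + 7)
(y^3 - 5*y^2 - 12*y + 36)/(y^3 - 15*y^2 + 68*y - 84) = (y + 3)/(y - 7)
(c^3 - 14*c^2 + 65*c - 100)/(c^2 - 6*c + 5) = (c^2 - 9*c + 20)/(c - 1)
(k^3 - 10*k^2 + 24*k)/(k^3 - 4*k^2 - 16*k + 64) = k*(k - 6)/(k^2 - 16)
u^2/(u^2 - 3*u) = u/(u - 3)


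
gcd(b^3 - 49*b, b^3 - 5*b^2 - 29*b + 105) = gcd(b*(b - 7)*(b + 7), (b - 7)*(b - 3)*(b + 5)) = b - 7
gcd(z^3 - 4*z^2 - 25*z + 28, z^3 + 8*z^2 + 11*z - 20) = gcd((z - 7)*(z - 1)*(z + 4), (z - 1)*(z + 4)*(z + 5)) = z^2 + 3*z - 4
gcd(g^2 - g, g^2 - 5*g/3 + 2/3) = g - 1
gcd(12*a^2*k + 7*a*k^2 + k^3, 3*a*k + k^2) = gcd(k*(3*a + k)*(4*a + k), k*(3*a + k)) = 3*a*k + k^2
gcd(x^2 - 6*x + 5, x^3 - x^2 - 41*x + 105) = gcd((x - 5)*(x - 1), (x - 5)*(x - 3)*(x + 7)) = x - 5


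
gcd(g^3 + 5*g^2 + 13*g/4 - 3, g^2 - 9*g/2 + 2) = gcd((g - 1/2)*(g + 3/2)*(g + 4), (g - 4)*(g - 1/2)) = g - 1/2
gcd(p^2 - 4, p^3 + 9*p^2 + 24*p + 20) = p + 2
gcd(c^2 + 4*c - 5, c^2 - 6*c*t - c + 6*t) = c - 1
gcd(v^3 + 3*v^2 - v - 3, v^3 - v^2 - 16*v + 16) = v - 1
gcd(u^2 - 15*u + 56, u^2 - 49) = u - 7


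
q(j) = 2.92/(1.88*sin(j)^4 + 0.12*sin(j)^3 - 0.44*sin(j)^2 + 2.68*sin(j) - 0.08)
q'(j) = 2.92*(-7.52*sin(j)^3*cos(j) - 0.36*sin(j)^2*cos(j) + 0.88*sin(j)*cos(j) - 2.68*cos(j))/(1.88*sin(j)^4 + 0.12*sin(j)^3 - 0.44*sin(j)^2 + 2.68*sin(j) - 0.08)^2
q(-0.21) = -4.46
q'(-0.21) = -18.69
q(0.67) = 1.69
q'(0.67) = -3.14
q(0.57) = 2.06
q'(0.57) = -4.28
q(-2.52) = -1.83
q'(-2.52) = 1.70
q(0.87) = 1.21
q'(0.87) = -1.81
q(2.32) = 1.31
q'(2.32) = 2.06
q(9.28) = 9.78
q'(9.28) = 83.67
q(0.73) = 1.52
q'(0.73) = -2.65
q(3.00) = 10.05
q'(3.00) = 88.51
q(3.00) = 10.05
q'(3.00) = 88.51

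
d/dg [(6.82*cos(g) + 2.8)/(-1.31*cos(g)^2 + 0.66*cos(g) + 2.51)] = (8.9342*sin(g)^2 - 7.336*cos(g) - 24.2044)*sin(g)/(-1.31*cos(g)^2 + 0.66*cos(g) + 2.51)^2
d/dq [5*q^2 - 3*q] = 10*q - 3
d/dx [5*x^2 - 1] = 10*x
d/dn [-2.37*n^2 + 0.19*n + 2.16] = 0.19 - 4.74*n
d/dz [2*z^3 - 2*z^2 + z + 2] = 6*z^2 - 4*z + 1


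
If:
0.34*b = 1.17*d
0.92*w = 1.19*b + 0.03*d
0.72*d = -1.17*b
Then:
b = 0.00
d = 0.00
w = 0.00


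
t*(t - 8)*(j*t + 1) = j*t^3 - 8*j*t^2 + t^2 - 8*t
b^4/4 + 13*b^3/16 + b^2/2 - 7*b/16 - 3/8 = (b/4 + 1/4)*(b - 3/4)*(b + 1)*(b + 2)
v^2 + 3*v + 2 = (v + 1)*(v + 2)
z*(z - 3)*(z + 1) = z^3 - 2*z^2 - 3*z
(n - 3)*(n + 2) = n^2 - n - 6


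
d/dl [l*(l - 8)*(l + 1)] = 3*l^2 - 14*l - 8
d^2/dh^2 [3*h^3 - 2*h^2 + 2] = 18*h - 4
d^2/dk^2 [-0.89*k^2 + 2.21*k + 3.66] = -1.78000000000000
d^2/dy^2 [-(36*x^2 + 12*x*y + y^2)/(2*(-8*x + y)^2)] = 28*x*(-13*x - y)/(4096*x^4 - 2048*x^3*y + 384*x^2*y^2 - 32*x*y^3 + y^4)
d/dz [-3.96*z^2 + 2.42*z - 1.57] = 2.42 - 7.92*z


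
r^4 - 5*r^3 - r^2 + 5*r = r*(r - 5)*(r - 1)*(r + 1)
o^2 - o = o*(o - 1)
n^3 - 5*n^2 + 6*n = n*(n - 3)*(n - 2)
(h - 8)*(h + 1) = h^2 - 7*h - 8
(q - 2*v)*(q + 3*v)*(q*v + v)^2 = q^4*v^2 + q^3*v^3 + 2*q^3*v^2 - 6*q^2*v^4 + 2*q^2*v^3 + q^2*v^2 - 12*q*v^4 + q*v^3 - 6*v^4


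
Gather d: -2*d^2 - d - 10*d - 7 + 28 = -2*d^2 - 11*d + 21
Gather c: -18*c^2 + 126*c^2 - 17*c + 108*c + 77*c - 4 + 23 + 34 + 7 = 108*c^2 + 168*c + 60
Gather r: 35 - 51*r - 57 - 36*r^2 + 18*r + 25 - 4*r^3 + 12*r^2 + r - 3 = -4*r^3 - 24*r^2 - 32*r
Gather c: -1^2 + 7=6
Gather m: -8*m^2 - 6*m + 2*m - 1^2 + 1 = -8*m^2 - 4*m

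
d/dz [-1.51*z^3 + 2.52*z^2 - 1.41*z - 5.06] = -4.53*z^2 + 5.04*z - 1.41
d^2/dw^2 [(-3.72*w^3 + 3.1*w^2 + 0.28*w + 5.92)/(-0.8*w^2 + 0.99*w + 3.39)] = (3.5527136788005e-15*w^5 - 7.105427357601e-15*w^4 + 22.200424*w^3 + 1.73215199999996*w^2 + 280.079352*w - 113.086068)/(0.512*w^6 - 1.9008*w^5 - 4.15656*w^4 + 15.138981*w^3 + 17.613423*w^2 - 34.131537*w - 38.958219)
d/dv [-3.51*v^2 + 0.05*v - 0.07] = 0.05 - 7.02*v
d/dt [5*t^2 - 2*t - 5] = 10*t - 2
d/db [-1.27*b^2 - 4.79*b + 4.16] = -2.54*b - 4.79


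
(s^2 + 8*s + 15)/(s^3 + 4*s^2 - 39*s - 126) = (s + 5)/(s^2 + s - 42)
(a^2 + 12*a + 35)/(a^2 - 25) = (a + 7)/(a - 5)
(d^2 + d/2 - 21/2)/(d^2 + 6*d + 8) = (2*d^2 + d - 21)/(2*(d^2 + 6*d + 8))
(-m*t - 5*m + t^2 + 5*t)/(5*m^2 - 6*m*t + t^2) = (t + 5)/(-5*m + t)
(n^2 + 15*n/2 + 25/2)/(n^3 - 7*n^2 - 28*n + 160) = (n + 5/2)/(n^2 - 12*n + 32)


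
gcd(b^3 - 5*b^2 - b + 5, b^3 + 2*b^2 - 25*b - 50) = b - 5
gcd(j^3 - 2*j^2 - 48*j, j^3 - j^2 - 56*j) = j^2 - 8*j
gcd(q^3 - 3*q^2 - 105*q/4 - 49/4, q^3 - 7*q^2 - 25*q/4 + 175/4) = q - 7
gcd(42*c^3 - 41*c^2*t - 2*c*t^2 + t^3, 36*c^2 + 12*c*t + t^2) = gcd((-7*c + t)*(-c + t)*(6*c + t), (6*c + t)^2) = 6*c + t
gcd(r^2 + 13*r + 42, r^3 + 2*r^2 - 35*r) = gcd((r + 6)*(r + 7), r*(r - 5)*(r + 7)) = r + 7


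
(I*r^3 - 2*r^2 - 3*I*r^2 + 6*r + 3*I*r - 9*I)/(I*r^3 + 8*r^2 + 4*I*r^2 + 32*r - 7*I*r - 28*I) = (r^2 + 3*r*(-1 + I) - 9*I)/(r^2 + r*(4 - 7*I) - 28*I)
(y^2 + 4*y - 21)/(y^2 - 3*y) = (y + 7)/y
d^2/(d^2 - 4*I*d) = d/(d - 4*I)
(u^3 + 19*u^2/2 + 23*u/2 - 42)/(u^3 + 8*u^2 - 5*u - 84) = (u - 3/2)/(u - 3)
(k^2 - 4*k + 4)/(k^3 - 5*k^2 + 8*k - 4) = 1/(k - 1)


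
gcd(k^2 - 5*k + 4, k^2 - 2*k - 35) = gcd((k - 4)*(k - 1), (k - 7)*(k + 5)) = 1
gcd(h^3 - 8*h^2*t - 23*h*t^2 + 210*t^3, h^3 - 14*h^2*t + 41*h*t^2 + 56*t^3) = -h + 7*t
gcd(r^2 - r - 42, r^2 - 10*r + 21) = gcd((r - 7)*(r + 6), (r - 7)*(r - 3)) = r - 7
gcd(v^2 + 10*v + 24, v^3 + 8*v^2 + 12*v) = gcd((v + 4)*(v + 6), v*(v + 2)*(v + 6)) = v + 6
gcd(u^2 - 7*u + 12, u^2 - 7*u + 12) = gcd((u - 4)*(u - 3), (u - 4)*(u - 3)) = u^2 - 7*u + 12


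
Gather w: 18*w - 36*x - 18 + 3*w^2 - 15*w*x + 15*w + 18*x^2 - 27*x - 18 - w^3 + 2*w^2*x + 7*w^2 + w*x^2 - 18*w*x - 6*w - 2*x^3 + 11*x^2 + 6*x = -w^3 + w^2*(2*x + 10) + w*(x^2 - 33*x + 27) - 2*x^3 + 29*x^2 - 57*x - 36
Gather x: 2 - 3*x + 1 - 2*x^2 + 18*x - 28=-2*x^2 + 15*x - 25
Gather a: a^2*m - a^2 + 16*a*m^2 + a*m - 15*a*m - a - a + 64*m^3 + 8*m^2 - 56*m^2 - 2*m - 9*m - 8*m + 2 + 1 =a^2*(m - 1) + a*(16*m^2 - 14*m - 2) + 64*m^3 - 48*m^2 - 19*m + 3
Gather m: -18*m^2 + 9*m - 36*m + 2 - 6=-18*m^2 - 27*m - 4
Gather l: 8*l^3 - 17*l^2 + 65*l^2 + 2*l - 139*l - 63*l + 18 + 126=8*l^3 + 48*l^2 - 200*l + 144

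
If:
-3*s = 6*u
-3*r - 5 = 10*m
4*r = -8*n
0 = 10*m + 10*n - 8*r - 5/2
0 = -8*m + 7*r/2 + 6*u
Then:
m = -23/64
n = 15/64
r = -15/32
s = 79/192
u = -79/384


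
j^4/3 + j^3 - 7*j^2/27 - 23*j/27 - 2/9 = (j/3 + 1)*(j - 1)*(j + 1/3)*(j + 2/3)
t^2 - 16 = (t - 4)*(t + 4)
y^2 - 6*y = y*(y - 6)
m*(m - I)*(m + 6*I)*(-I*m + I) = -I*m^4 + 5*m^3 + I*m^3 - 5*m^2 - 6*I*m^2 + 6*I*m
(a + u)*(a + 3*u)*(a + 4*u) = a^3 + 8*a^2*u + 19*a*u^2 + 12*u^3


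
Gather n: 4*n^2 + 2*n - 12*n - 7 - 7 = 4*n^2 - 10*n - 14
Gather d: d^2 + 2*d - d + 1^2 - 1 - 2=d^2 + d - 2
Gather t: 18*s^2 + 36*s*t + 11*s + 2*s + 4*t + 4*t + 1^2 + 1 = 18*s^2 + 13*s + t*(36*s + 8) + 2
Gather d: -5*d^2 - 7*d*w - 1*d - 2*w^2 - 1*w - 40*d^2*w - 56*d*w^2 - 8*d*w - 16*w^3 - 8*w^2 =d^2*(-40*w - 5) + d*(-56*w^2 - 15*w - 1) - 16*w^3 - 10*w^2 - w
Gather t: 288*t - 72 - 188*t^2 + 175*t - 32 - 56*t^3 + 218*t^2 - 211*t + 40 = -56*t^3 + 30*t^2 + 252*t - 64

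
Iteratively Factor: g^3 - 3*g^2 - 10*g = (g - 5)*(g^2 + 2*g) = g*(g - 5)*(g + 2)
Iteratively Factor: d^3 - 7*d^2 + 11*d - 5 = (d - 1)*(d^2 - 6*d + 5) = (d - 1)^2*(d - 5)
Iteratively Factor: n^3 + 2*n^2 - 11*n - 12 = (n + 4)*(n^2 - 2*n - 3) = (n - 3)*(n + 4)*(n + 1)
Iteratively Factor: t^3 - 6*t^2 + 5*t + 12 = (t - 3)*(t^2 - 3*t - 4) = (t - 4)*(t - 3)*(t + 1)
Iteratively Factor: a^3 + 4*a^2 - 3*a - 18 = (a - 2)*(a^2 + 6*a + 9) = (a - 2)*(a + 3)*(a + 3)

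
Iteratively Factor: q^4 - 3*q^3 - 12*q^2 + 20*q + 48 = (q - 3)*(q^3 - 12*q - 16) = (q - 3)*(q + 2)*(q^2 - 2*q - 8) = (q - 3)*(q + 2)^2*(q - 4)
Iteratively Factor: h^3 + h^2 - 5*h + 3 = (h - 1)*(h^2 + 2*h - 3) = (h - 1)^2*(h + 3)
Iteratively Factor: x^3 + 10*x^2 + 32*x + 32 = (x + 4)*(x^2 + 6*x + 8) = (x + 2)*(x + 4)*(x + 4)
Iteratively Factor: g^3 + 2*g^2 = (g + 2)*(g^2) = g*(g + 2)*(g)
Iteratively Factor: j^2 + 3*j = (j)*(j + 3)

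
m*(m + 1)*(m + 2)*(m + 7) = m^4 + 10*m^3 + 23*m^2 + 14*m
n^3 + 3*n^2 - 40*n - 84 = (n - 6)*(n + 2)*(n + 7)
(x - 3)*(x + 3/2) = x^2 - 3*x/2 - 9/2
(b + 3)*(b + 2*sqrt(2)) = b^2 + 2*sqrt(2)*b + 3*b + 6*sqrt(2)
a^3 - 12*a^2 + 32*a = a*(a - 8)*(a - 4)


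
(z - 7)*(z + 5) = z^2 - 2*z - 35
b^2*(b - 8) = b^3 - 8*b^2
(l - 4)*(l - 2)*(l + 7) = l^3 + l^2 - 34*l + 56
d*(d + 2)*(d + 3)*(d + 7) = d^4 + 12*d^3 + 41*d^2 + 42*d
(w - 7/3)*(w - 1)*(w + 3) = w^3 - w^2/3 - 23*w/3 + 7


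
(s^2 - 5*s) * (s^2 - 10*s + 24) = s^4 - 15*s^3 + 74*s^2 - 120*s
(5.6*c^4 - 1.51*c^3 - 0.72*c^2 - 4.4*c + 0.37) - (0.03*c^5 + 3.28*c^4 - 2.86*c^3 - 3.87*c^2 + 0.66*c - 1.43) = -0.03*c^5 + 2.32*c^4 + 1.35*c^3 + 3.15*c^2 - 5.06*c + 1.8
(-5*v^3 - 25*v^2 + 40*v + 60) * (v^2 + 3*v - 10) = -5*v^5 - 40*v^4 + 15*v^3 + 430*v^2 - 220*v - 600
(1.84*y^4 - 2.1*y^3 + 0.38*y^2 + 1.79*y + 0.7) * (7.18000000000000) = 13.2112*y^4 - 15.078*y^3 + 2.7284*y^2 + 12.8522*y + 5.026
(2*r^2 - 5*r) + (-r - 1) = 2*r^2 - 6*r - 1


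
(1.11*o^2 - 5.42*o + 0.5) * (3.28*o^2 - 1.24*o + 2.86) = 3.6408*o^4 - 19.154*o^3 + 11.5354*o^2 - 16.1212*o + 1.43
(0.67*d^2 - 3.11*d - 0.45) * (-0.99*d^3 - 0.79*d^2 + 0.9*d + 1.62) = -0.6633*d^5 + 2.5496*d^4 + 3.5054*d^3 - 1.3581*d^2 - 5.4432*d - 0.729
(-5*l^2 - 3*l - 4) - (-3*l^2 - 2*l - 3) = -2*l^2 - l - 1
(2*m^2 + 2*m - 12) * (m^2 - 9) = 2*m^4 + 2*m^3 - 30*m^2 - 18*m + 108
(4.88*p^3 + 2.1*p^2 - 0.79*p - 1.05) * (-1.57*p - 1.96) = -7.6616*p^4 - 12.8618*p^3 - 2.8757*p^2 + 3.1969*p + 2.058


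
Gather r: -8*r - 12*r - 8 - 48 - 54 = -20*r - 110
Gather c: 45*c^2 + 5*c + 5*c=45*c^2 + 10*c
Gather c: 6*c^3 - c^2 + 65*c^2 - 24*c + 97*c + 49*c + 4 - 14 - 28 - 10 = 6*c^3 + 64*c^2 + 122*c - 48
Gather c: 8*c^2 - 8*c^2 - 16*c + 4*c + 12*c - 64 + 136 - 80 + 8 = 0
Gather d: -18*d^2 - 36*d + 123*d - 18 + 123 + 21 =-18*d^2 + 87*d + 126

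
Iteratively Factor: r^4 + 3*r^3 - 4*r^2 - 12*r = (r + 2)*(r^3 + r^2 - 6*r) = (r - 2)*(r + 2)*(r^2 + 3*r) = r*(r - 2)*(r + 2)*(r + 3)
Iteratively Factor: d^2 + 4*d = (d + 4)*(d)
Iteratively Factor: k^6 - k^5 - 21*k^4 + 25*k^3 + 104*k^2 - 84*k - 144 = (k + 4)*(k^5 - 5*k^4 - k^3 + 29*k^2 - 12*k - 36) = (k - 3)*(k + 4)*(k^4 - 2*k^3 - 7*k^2 + 8*k + 12) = (k - 3)*(k - 2)*(k + 4)*(k^3 - 7*k - 6) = (k - 3)*(k - 2)*(k + 2)*(k + 4)*(k^2 - 2*k - 3) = (k - 3)^2*(k - 2)*(k + 2)*(k + 4)*(k + 1)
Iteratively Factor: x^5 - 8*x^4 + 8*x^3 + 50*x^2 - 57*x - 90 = (x - 3)*(x^4 - 5*x^3 - 7*x^2 + 29*x + 30) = (x - 3)*(x + 1)*(x^3 - 6*x^2 - x + 30) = (x - 5)*(x - 3)*(x + 1)*(x^2 - x - 6) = (x - 5)*(x - 3)*(x + 1)*(x + 2)*(x - 3)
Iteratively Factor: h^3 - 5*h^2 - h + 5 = (h - 1)*(h^2 - 4*h - 5) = (h - 5)*(h - 1)*(h + 1)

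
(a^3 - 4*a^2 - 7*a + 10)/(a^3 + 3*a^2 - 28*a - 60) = (a - 1)/(a + 6)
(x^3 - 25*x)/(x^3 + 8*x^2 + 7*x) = (x^2 - 25)/(x^2 + 8*x + 7)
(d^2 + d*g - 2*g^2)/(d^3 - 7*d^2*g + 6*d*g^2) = (d + 2*g)/(d*(d - 6*g))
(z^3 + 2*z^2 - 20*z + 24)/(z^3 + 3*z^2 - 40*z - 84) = (z^3 + 2*z^2 - 20*z + 24)/(z^3 + 3*z^2 - 40*z - 84)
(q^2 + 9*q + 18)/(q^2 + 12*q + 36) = (q + 3)/(q + 6)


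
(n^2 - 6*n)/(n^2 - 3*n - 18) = n/(n + 3)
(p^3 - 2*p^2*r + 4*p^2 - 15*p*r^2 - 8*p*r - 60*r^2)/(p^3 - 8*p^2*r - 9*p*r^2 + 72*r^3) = (p^2 - 5*p*r + 4*p - 20*r)/(p^2 - 11*p*r + 24*r^2)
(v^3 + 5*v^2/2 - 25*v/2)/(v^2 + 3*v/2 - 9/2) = v*(2*v^2 + 5*v - 25)/(2*v^2 + 3*v - 9)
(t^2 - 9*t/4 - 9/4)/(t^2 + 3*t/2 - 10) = (4*t^2 - 9*t - 9)/(2*(2*t^2 + 3*t - 20))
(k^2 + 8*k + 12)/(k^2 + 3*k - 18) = (k + 2)/(k - 3)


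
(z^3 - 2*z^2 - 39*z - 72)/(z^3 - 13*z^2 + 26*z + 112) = (z^2 + 6*z + 9)/(z^2 - 5*z - 14)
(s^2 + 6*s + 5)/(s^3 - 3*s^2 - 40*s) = (s + 1)/(s*(s - 8))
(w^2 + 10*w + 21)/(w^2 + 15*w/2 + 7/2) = 2*(w + 3)/(2*w + 1)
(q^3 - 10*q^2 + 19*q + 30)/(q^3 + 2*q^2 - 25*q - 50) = (q^2 - 5*q - 6)/(q^2 + 7*q + 10)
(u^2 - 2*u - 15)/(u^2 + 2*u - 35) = (u + 3)/(u + 7)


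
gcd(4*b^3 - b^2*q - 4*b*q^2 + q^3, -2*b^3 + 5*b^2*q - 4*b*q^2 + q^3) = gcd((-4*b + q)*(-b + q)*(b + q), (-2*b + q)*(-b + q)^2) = -b + q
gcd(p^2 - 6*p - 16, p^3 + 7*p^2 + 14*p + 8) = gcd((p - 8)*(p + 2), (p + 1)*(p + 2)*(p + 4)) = p + 2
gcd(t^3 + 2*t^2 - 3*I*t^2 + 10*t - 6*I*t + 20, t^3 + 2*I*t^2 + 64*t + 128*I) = t + 2*I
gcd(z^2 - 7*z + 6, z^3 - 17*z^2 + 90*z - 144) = z - 6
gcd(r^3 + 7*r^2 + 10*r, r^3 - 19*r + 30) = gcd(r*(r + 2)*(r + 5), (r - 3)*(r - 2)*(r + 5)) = r + 5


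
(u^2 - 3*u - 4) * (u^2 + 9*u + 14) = u^4 + 6*u^3 - 17*u^2 - 78*u - 56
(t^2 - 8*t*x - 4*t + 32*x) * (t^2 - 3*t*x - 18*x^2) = t^4 - 11*t^3*x - 4*t^3 + 6*t^2*x^2 + 44*t^2*x + 144*t*x^3 - 24*t*x^2 - 576*x^3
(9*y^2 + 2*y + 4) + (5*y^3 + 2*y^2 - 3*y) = 5*y^3 + 11*y^2 - y + 4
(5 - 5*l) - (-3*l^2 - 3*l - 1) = 3*l^2 - 2*l + 6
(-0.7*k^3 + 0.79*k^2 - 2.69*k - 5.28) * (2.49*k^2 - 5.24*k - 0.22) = -1.743*k^5 + 5.6351*k^4 - 10.6837*k^3 + 0.7746*k^2 + 28.259*k + 1.1616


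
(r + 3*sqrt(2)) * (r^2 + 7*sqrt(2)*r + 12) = r^3 + 10*sqrt(2)*r^2 + 54*r + 36*sqrt(2)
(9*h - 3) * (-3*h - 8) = -27*h^2 - 63*h + 24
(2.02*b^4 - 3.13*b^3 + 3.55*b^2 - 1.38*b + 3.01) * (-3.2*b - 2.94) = -6.464*b^5 + 4.0772*b^4 - 2.1578*b^3 - 6.021*b^2 - 5.5748*b - 8.8494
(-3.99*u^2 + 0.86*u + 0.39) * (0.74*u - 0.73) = -2.9526*u^3 + 3.5491*u^2 - 0.3392*u - 0.2847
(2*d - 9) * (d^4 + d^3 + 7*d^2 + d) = 2*d^5 - 7*d^4 + 5*d^3 - 61*d^2 - 9*d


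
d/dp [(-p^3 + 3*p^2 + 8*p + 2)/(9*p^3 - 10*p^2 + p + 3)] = (-17*p^4 - 146*p^3 + 20*p^2 + 58*p + 22)/(81*p^6 - 180*p^5 + 118*p^4 + 34*p^3 - 59*p^2 + 6*p + 9)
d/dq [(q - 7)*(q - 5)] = 2*q - 12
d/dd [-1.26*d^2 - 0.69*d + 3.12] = -2.52*d - 0.69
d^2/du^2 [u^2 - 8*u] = 2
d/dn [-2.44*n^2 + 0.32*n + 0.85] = 0.32 - 4.88*n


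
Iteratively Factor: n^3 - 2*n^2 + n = (n - 1)*(n^2 - n) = (n - 1)^2*(n)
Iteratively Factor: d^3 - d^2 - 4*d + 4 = (d - 1)*(d^2 - 4) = (d - 1)*(d + 2)*(d - 2)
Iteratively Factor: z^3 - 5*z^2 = (z - 5)*(z^2) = z*(z - 5)*(z)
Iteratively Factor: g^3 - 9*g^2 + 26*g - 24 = (g - 2)*(g^2 - 7*g + 12) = (g - 3)*(g - 2)*(g - 4)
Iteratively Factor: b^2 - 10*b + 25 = (b - 5)*(b - 5)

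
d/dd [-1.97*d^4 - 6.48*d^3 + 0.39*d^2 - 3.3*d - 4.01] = -7.88*d^3 - 19.44*d^2 + 0.78*d - 3.3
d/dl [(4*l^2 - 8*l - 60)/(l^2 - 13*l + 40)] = -44/(l^2 - 16*l + 64)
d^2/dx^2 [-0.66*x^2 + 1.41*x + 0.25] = -1.32000000000000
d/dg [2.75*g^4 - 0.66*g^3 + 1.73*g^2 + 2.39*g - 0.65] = 11.0*g^3 - 1.98*g^2 + 3.46*g + 2.39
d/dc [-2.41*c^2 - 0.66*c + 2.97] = -4.82*c - 0.66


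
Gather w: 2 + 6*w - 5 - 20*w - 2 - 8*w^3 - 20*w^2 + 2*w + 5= -8*w^3 - 20*w^2 - 12*w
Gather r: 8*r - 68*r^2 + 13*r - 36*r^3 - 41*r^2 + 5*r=-36*r^3 - 109*r^2 + 26*r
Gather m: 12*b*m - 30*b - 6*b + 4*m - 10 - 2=-36*b + m*(12*b + 4) - 12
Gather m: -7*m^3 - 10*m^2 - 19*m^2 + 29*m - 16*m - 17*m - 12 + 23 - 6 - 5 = -7*m^3 - 29*m^2 - 4*m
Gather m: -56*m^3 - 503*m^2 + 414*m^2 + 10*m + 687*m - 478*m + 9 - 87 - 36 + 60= -56*m^3 - 89*m^2 + 219*m - 54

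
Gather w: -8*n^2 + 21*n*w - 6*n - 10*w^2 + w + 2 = -8*n^2 - 6*n - 10*w^2 + w*(21*n + 1) + 2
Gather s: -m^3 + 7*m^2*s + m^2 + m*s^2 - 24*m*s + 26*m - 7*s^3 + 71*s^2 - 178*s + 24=-m^3 + m^2 + 26*m - 7*s^3 + s^2*(m + 71) + s*(7*m^2 - 24*m - 178) + 24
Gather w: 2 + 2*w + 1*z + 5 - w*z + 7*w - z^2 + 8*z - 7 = w*(9 - z) - z^2 + 9*z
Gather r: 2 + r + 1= r + 3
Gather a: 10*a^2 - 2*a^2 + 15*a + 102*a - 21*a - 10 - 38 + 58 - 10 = 8*a^2 + 96*a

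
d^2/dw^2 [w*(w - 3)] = 2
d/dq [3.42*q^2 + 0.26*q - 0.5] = 6.84*q + 0.26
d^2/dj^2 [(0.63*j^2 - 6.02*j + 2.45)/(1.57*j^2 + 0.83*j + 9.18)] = (-1.77635683940025e-15*j^4 - 31.319302*j^3 - 18.245598*j^2 + 539.738682*j + 130.67467)/(3.869893*j^6 + 6.137601*j^5 + 71.128065*j^4 + 72.346535*j^3 + 415.89531*j^2 + 209.838276*j + 773.620632)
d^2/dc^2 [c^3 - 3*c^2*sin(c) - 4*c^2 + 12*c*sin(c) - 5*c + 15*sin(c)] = 3*c^2*sin(c) - 12*sqrt(2)*c*sin(c + pi/4) + 6*c - 21*sin(c) + 24*cos(c) - 8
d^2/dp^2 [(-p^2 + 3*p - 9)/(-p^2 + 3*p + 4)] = 26*(3*p^2 - 9*p + 13)/(p^6 - 9*p^5 + 15*p^4 + 45*p^3 - 60*p^2 - 144*p - 64)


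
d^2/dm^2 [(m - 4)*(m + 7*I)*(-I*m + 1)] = -6*I*m + 16 + 8*I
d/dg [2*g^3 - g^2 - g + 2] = 6*g^2 - 2*g - 1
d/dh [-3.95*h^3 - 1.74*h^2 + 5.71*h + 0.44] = -11.85*h^2 - 3.48*h + 5.71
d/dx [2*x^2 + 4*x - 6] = 4*x + 4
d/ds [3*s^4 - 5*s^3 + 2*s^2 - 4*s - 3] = 12*s^3 - 15*s^2 + 4*s - 4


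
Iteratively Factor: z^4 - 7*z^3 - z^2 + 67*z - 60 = (z - 1)*(z^3 - 6*z^2 - 7*z + 60) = (z - 5)*(z - 1)*(z^2 - z - 12) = (z - 5)*(z - 4)*(z - 1)*(z + 3)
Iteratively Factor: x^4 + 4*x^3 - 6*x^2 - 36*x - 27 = (x - 3)*(x^3 + 7*x^2 + 15*x + 9) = (x - 3)*(x + 1)*(x^2 + 6*x + 9) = (x - 3)*(x + 1)*(x + 3)*(x + 3)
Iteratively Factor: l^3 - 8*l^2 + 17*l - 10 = (l - 2)*(l^2 - 6*l + 5) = (l - 5)*(l - 2)*(l - 1)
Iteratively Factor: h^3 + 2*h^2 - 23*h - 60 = (h + 3)*(h^2 - h - 20) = (h - 5)*(h + 3)*(h + 4)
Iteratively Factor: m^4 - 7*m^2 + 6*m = (m + 3)*(m^3 - 3*m^2 + 2*m) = (m - 1)*(m + 3)*(m^2 - 2*m) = m*(m - 1)*(m + 3)*(m - 2)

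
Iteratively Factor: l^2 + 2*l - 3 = (l + 3)*(l - 1)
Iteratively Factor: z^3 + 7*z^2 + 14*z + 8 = (z + 2)*(z^2 + 5*z + 4) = (z + 1)*(z + 2)*(z + 4)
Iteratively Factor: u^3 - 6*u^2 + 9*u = (u)*(u^2 - 6*u + 9) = u*(u - 3)*(u - 3)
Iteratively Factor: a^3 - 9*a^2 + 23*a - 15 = (a - 1)*(a^2 - 8*a + 15) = (a - 3)*(a - 1)*(a - 5)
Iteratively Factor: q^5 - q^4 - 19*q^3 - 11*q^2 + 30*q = (q)*(q^4 - q^3 - 19*q^2 - 11*q + 30) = q*(q - 5)*(q^3 + 4*q^2 + q - 6) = q*(q - 5)*(q + 2)*(q^2 + 2*q - 3) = q*(q - 5)*(q + 2)*(q + 3)*(q - 1)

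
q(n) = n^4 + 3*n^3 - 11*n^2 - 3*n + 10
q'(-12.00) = -5355.00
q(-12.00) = 14014.00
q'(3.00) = 120.00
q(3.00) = 64.00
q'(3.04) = 125.67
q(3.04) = 68.91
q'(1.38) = -5.71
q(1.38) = -3.58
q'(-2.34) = 46.51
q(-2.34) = -51.67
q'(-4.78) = -129.07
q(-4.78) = -32.59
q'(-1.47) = 36.08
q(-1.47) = -14.22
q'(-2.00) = 45.00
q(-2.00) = -36.00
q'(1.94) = 17.40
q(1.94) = -1.15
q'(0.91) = -12.55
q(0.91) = 1.11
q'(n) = 4*n^3 + 9*n^2 - 22*n - 3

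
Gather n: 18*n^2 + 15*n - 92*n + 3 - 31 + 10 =18*n^2 - 77*n - 18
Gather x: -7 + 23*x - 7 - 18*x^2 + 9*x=-18*x^2 + 32*x - 14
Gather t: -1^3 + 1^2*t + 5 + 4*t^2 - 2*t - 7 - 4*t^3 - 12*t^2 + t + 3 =-4*t^3 - 8*t^2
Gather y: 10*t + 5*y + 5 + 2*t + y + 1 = 12*t + 6*y + 6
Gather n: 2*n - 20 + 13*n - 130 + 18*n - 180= 33*n - 330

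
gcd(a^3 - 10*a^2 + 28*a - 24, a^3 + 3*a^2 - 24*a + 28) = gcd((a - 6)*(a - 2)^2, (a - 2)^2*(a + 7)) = a^2 - 4*a + 4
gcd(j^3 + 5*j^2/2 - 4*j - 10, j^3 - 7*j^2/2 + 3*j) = j - 2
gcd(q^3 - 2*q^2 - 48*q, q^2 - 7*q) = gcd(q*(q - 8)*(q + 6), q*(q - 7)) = q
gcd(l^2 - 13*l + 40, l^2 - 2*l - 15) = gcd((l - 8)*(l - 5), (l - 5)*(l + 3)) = l - 5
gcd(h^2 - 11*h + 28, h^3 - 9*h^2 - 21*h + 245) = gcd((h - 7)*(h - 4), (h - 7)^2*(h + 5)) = h - 7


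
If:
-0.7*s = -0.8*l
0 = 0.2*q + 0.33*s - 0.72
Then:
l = 0.875*s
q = 3.6 - 1.65*s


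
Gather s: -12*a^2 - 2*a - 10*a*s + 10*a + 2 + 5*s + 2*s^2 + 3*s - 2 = -12*a^2 + 8*a + 2*s^2 + s*(8 - 10*a)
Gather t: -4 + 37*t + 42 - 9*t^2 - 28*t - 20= -9*t^2 + 9*t + 18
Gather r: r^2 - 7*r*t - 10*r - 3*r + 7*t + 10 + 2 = r^2 + r*(-7*t - 13) + 7*t + 12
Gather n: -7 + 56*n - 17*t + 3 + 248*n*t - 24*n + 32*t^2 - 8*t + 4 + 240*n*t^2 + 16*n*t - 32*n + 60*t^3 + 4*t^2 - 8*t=n*(240*t^2 + 264*t) + 60*t^3 + 36*t^2 - 33*t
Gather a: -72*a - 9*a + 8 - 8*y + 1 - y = -81*a - 9*y + 9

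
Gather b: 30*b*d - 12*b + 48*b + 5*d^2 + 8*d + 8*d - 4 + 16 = b*(30*d + 36) + 5*d^2 + 16*d + 12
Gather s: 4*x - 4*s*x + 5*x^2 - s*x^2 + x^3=s*(-x^2 - 4*x) + x^3 + 5*x^2 + 4*x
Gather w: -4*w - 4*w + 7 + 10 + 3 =20 - 8*w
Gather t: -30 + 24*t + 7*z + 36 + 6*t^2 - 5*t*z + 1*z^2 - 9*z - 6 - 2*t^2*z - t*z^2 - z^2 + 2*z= t^2*(6 - 2*z) + t*(-z^2 - 5*z + 24)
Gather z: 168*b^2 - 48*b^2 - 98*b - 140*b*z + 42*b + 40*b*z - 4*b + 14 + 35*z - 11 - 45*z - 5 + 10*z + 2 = 120*b^2 - 100*b*z - 60*b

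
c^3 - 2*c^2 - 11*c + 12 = (c - 4)*(c - 1)*(c + 3)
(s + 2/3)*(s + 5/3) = s^2 + 7*s/3 + 10/9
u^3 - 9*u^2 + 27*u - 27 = (u - 3)^3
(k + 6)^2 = k^2 + 12*k + 36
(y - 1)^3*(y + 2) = y^4 - y^3 - 3*y^2 + 5*y - 2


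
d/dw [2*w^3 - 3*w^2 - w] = 6*w^2 - 6*w - 1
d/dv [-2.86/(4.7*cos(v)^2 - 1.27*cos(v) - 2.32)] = (3.6322 - 26.884*cos(v))*sin(v)/(-4.7*cos(v)^2 + 1.27*cos(v) + 2.32)^2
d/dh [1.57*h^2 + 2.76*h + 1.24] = 3.14*h + 2.76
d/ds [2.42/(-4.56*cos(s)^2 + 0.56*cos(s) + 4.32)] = (1.3552 - 22.0704*cos(s))*sin(s)/(-4.56*cos(s)^2 + 0.56*cos(s) + 4.32)^2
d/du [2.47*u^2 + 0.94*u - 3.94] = 4.94*u + 0.94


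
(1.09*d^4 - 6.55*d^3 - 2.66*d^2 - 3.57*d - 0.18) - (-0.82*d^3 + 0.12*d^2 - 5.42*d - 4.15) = 1.09*d^4 - 5.73*d^3 - 2.78*d^2 + 1.85*d + 3.97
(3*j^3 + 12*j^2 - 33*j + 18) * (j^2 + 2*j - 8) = 3*j^5 + 18*j^4 - 33*j^3 - 144*j^2 + 300*j - 144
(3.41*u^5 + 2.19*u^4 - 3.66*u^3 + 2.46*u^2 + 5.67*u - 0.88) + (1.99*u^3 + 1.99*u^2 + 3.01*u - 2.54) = 3.41*u^5 + 2.19*u^4 - 1.67*u^3 + 4.45*u^2 + 8.68*u - 3.42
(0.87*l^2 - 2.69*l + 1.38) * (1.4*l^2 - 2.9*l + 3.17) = 1.218*l^4 - 6.289*l^3 + 12.4909*l^2 - 12.5293*l + 4.3746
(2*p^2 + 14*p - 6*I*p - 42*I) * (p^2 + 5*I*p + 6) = 2*p^4 + 14*p^3 + 4*I*p^3 + 42*p^2 + 28*I*p^2 + 294*p - 36*I*p - 252*I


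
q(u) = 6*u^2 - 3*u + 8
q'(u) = 12*u - 3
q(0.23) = 7.63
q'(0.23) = -0.24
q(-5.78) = 225.79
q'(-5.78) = -72.36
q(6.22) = 221.47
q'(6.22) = 71.64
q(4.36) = 108.98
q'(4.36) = 49.32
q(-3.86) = 108.98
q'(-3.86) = -49.32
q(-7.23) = 343.33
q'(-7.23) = -89.76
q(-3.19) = 78.63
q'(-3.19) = -41.28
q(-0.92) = 15.84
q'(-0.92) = -14.04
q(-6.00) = 242.00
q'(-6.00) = -75.00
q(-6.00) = 242.00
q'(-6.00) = -75.00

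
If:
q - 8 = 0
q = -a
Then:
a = -8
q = 8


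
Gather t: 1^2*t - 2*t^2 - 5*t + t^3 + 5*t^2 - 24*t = t^3 + 3*t^2 - 28*t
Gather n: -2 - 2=-4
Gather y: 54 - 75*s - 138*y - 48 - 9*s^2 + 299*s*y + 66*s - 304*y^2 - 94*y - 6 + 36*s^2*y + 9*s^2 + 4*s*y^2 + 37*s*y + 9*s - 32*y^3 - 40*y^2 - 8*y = -32*y^3 + y^2*(4*s - 344) + y*(36*s^2 + 336*s - 240)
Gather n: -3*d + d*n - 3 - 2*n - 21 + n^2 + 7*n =-3*d + n^2 + n*(d + 5) - 24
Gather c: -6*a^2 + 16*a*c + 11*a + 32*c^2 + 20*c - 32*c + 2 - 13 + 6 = -6*a^2 + 11*a + 32*c^2 + c*(16*a - 12) - 5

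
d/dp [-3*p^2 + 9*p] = 9 - 6*p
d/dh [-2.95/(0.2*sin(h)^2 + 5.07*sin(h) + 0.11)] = (1.18*sin(h) + 14.9565)*cos(h)/(0.2*sin(h)^2 + 5.07*sin(h) + 0.11)^2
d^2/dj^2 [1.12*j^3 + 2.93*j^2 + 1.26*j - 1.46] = 6.72*j + 5.86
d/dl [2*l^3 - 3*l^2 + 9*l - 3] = 6*l^2 - 6*l + 9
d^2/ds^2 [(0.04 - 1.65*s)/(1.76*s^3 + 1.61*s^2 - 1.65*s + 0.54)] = (-30.66624*s^5 - 26.565792*s^4 - 16.323626*s^3 + 18.743064*s^2 + 7.741404*s - 2.792052)/(5.451776*s^9 + 14.961408*s^8 - 1.646832*s^7 - 18.861247*s^6 + 10.724769*s^5 + 7.939917*s^4 - 11.559537*s^3 + 5.818878*s^2 - 1.44342*s + 0.157464)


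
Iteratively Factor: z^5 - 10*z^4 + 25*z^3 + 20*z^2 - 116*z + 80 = (z + 2)*(z^4 - 12*z^3 + 49*z^2 - 78*z + 40) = (z - 2)*(z + 2)*(z^3 - 10*z^2 + 29*z - 20) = (z - 4)*(z - 2)*(z + 2)*(z^2 - 6*z + 5) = (z - 5)*(z - 4)*(z - 2)*(z + 2)*(z - 1)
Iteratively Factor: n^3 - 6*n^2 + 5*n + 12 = (n + 1)*(n^2 - 7*n + 12) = (n - 4)*(n + 1)*(n - 3)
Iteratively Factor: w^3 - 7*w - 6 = (w + 1)*(w^2 - w - 6) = (w + 1)*(w + 2)*(w - 3)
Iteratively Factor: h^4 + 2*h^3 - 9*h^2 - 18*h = (h - 3)*(h^3 + 5*h^2 + 6*h) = (h - 3)*(h + 2)*(h^2 + 3*h) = h*(h - 3)*(h + 2)*(h + 3)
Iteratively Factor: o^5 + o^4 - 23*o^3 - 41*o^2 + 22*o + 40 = (o + 2)*(o^4 - o^3 - 21*o^2 + o + 20) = (o - 1)*(o + 2)*(o^3 - 21*o - 20) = (o - 1)*(o + 1)*(o + 2)*(o^2 - o - 20) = (o - 5)*(o - 1)*(o + 1)*(o + 2)*(o + 4)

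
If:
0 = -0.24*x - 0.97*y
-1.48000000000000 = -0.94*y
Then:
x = -6.36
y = 1.57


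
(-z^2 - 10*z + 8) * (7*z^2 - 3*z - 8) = -7*z^4 - 67*z^3 + 94*z^2 + 56*z - 64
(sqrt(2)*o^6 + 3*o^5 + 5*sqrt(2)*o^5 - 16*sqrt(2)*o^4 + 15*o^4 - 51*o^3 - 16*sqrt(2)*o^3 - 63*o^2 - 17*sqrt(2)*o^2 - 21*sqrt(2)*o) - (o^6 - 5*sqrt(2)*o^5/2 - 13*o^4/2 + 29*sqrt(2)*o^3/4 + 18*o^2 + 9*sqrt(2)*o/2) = -o^6 + sqrt(2)*o^6 + 3*o^5 + 15*sqrt(2)*o^5/2 - 16*sqrt(2)*o^4 + 43*o^4/2 - 51*o^3 - 93*sqrt(2)*o^3/4 - 81*o^2 - 17*sqrt(2)*o^2 - 51*sqrt(2)*o/2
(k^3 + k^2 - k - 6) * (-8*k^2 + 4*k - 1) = -8*k^5 - 4*k^4 + 11*k^3 + 43*k^2 - 23*k + 6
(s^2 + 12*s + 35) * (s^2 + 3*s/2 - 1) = s^4 + 27*s^3/2 + 52*s^2 + 81*s/2 - 35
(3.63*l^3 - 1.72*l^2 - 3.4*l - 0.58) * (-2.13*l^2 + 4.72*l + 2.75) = -7.7319*l^5 + 20.7972*l^4 + 9.1061*l^3 - 19.5426*l^2 - 12.0876*l - 1.595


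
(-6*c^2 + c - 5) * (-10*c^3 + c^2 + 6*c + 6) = 60*c^5 - 16*c^4 + 15*c^3 - 35*c^2 - 24*c - 30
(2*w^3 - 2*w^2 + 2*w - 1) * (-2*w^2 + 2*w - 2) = -4*w^5 + 8*w^4 - 12*w^3 + 10*w^2 - 6*w + 2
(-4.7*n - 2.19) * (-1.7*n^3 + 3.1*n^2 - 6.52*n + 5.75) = 7.99*n^4 - 10.847*n^3 + 23.855*n^2 - 12.7462*n - 12.5925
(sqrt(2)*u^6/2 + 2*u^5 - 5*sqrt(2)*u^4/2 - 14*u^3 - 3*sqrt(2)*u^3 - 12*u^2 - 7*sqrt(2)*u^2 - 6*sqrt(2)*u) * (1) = sqrt(2)*u^6/2 + 2*u^5 - 5*sqrt(2)*u^4/2 - 14*u^3 - 3*sqrt(2)*u^3 - 12*u^2 - 7*sqrt(2)*u^2 - 6*sqrt(2)*u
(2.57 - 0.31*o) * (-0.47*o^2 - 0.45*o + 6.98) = 0.1457*o^3 - 1.0684*o^2 - 3.3203*o + 17.9386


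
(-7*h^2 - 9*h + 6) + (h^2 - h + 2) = -6*h^2 - 10*h + 8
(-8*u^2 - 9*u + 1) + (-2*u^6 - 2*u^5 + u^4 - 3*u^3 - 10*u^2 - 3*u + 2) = -2*u^6 - 2*u^5 + u^4 - 3*u^3 - 18*u^2 - 12*u + 3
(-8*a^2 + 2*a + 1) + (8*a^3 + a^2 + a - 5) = 8*a^3 - 7*a^2 + 3*a - 4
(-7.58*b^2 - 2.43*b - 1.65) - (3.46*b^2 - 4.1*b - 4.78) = -11.04*b^2 + 1.67*b + 3.13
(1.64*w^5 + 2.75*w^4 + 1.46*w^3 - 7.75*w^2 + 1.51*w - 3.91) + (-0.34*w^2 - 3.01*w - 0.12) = 1.64*w^5 + 2.75*w^4 + 1.46*w^3 - 8.09*w^2 - 1.5*w - 4.03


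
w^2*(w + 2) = w^3 + 2*w^2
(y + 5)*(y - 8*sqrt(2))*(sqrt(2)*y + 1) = sqrt(2)*y^3 - 15*y^2 + 5*sqrt(2)*y^2 - 75*y - 8*sqrt(2)*y - 40*sqrt(2)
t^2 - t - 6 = (t - 3)*(t + 2)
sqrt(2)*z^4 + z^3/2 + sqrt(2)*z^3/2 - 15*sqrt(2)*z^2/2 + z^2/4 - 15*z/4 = z*(z - 5/2)*(z + 3)*(sqrt(2)*z + 1/2)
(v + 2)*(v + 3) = v^2 + 5*v + 6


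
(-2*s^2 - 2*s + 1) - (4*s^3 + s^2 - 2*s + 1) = -4*s^3 - 3*s^2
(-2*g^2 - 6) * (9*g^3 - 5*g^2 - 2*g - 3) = -18*g^5 + 10*g^4 - 50*g^3 + 36*g^2 + 12*g + 18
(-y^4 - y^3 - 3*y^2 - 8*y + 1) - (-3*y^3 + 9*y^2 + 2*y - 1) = -y^4 + 2*y^3 - 12*y^2 - 10*y + 2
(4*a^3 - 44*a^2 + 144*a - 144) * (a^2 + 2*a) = 4*a^5 - 36*a^4 + 56*a^3 + 144*a^2 - 288*a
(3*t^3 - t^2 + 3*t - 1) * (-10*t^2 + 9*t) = -30*t^5 + 37*t^4 - 39*t^3 + 37*t^2 - 9*t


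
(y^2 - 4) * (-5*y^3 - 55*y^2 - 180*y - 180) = -5*y^5 - 55*y^4 - 160*y^3 + 40*y^2 + 720*y + 720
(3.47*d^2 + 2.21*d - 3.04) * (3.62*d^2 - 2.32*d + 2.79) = 12.5614*d^4 - 0.0502000000000002*d^3 - 6.4507*d^2 + 13.2187*d - 8.4816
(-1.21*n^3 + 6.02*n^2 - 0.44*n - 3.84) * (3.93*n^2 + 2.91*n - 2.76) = -4.7553*n^5 + 20.1375*n^4 + 19.1286*n^3 - 32.9868*n^2 - 9.96*n + 10.5984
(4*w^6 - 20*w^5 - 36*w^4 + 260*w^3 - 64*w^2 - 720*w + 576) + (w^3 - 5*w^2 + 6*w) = 4*w^6 - 20*w^5 - 36*w^4 + 261*w^3 - 69*w^2 - 714*w + 576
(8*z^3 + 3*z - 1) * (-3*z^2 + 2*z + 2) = -24*z^5 + 16*z^4 + 7*z^3 + 9*z^2 + 4*z - 2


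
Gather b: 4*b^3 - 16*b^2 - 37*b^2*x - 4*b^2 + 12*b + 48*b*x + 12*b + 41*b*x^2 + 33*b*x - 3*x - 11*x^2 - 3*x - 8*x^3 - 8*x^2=4*b^3 + b^2*(-37*x - 20) + b*(41*x^2 + 81*x + 24) - 8*x^3 - 19*x^2 - 6*x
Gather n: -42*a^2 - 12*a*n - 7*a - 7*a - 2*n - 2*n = -42*a^2 - 14*a + n*(-12*a - 4)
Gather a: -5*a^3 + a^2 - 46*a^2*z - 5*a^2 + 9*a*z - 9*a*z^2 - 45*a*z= -5*a^3 + a^2*(-46*z - 4) + a*(-9*z^2 - 36*z)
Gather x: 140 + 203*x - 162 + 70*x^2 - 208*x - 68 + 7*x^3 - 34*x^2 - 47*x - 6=7*x^3 + 36*x^2 - 52*x - 96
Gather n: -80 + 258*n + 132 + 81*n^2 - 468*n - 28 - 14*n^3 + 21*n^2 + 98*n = -14*n^3 + 102*n^2 - 112*n + 24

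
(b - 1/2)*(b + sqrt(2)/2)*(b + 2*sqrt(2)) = b^3 - b^2/2 + 5*sqrt(2)*b^2/2 - 5*sqrt(2)*b/4 + 2*b - 1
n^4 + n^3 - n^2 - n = n*(n - 1)*(n + 1)^2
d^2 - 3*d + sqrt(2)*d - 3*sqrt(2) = (d - 3)*(d + sqrt(2))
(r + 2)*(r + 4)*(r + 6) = r^3 + 12*r^2 + 44*r + 48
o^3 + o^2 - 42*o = o*(o - 6)*(o + 7)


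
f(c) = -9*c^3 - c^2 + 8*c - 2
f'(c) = -27*c^2 - 2*c + 8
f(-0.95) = -2.79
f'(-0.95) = -14.47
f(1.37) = -16.06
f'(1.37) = -45.42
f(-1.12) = 0.43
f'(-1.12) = -23.63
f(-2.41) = 98.89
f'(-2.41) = -144.00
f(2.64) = -153.45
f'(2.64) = -185.46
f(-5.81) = 1682.87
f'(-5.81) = -891.79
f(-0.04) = -2.32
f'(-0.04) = 8.04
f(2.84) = -193.50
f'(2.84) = -215.45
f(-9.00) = 6406.00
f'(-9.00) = -2161.00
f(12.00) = -15602.00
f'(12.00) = -3904.00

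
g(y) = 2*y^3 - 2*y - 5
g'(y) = 6*y^2 - 2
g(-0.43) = -4.30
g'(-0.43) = -0.89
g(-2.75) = -41.09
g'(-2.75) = 43.38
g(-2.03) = -17.67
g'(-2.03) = 22.73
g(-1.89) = -14.72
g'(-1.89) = 19.43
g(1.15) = -4.26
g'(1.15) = 5.94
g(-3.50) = -83.75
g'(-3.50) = 71.50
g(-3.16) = -61.79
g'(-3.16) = 57.91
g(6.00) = 415.00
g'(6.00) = 214.00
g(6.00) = 415.00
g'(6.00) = 214.00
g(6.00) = 415.00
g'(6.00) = 214.00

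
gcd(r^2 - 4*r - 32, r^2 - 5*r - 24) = r - 8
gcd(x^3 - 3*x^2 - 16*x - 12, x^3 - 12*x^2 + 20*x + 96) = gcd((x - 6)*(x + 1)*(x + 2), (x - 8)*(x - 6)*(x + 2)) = x^2 - 4*x - 12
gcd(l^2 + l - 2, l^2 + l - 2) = l^2 + l - 2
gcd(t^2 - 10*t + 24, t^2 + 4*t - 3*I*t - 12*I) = 1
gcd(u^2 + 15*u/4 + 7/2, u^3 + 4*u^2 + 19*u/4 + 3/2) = u + 2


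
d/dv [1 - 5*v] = -5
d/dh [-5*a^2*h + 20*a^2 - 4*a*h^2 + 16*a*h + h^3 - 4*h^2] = -5*a^2 - 8*a*h + 16*a + 3*h^2 - 8*h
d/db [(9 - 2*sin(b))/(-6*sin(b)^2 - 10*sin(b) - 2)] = (-6*sin(b)^2 + 54*sin(b) + 47)*cos(b)/(2*(3*sin(b)^2 + 5*sin(b) + 1)^2)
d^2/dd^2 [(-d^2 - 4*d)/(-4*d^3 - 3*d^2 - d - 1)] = 2*(16*d^6 + 192*d^5 + 132*d^4 - 11*d^3 - 105*d^2 - 36*d - 3)/(64*d^9 + 144*d^8 + 156*d^7 + 147*d^6 + 111*d^5 + 60*d^4 + 31*d^3 + 12*d^2 + 3*d + 1)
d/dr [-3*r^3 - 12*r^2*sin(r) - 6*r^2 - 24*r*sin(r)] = -12*r^2*cos(r) - 9*r^2 - 24*sqrt(2)*r*sin(r + pi/4) - 12*r - 24*sin(r)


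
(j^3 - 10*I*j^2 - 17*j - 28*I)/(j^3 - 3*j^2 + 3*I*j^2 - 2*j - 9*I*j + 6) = (j^2 - 11*I*j - 28)/(j^2 + j*(-3 + 2*I) - 6*I)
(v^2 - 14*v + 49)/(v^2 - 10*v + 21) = (v - 7)/(v - 3)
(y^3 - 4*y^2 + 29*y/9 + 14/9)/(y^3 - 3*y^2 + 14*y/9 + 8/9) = (3*y - 7)/(3*y - 4)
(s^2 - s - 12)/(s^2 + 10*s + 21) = (s - 4)/(s + 7)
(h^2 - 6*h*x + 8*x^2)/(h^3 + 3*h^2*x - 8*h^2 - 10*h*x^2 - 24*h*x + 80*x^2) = (h - 4*x)/(h^2 + 5*h*x - 8*h - 40*x)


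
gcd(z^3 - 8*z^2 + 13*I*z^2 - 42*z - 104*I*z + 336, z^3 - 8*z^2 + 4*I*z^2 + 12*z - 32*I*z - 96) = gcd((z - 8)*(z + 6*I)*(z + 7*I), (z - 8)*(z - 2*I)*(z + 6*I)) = z^2 + z*(-8 + 6*I) - 48*I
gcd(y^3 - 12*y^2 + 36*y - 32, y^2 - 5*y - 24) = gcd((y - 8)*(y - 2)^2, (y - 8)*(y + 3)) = y - 8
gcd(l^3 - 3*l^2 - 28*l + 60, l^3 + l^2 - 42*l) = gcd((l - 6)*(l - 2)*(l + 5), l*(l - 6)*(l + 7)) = l - 6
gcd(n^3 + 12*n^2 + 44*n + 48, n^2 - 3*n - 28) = n + 4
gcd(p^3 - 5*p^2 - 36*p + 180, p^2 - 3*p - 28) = 1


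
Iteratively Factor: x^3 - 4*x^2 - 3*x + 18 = (x - 3)*(x^2 - x - 6) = (x - 3)^2*(x + 2)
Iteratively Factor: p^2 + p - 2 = (p + 2)*(p - 1)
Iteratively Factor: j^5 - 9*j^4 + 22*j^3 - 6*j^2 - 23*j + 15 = (j - 3)*(j^4 - 6*j^3 + 4*j^2 + 6*j - 5) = (j - 3)*(j - 1)*(j^3 - 5*j^2 - j + 5) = (j - 5)*(j - 3)*(j - 1)*(j^2 - 1) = (j - 5)*(j - 3)*(j - 1)^2*(j + 1)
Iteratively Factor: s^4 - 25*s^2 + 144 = (s - 4)*(s^3 + 4*s^2 - 9*s - 36) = (s - 4)*(s - 3)*(s^2 + 7*s + 12) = (s - 4)*(s - 3)*(s + 3)*(s + 4)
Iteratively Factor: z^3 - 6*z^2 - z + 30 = (z - 3)*(z^2 - 3*z - 10) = (z - 3)*(z + 2)*(z - 5)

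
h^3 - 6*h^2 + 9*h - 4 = (h - 4)*(h - 1)^2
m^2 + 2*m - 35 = (m - 5)*(m + 7)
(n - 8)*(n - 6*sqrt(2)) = n^2 - 6*sqrt(2)*n - 8*n + 48*sqrt(2)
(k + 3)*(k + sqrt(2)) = k^2 + sqrt(2)*k + 3*k + 3*sqrt(2)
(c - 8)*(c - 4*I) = c^2 - 8*c - 4*I*c + 32*I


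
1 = 1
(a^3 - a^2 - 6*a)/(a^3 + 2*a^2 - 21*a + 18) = a*(a + 2)/(a^2 + 5*a - 6)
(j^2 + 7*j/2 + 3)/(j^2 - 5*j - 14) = (j + 3/2)/(j - 7)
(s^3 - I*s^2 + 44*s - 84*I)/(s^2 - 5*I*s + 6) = (s^2 + 5*I*s + 14)/(s + I)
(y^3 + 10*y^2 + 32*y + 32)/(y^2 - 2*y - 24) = (y^2 + 6*y + 8)/(y - 6)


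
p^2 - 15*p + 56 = (p - 8)*(p - 7)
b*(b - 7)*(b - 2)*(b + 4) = b^4 - 5*b^3 - 22*b^2 + 56*b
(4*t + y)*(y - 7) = 4*t*y - 28*t + y^2 - 7*y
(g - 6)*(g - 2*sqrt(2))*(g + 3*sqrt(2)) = g^3 - 6*g^2 + sqrt(2)*g^2 - 12*g - 6*sqrt(2)*g + 72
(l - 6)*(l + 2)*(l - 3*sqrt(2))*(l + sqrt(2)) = l^4 - 4*l^3 - 2*sqrt(2)*l^3 - 18*l^2 + 8*sqrt(2)*l^2 + 24*l + 24*sqrt(2)*l + 72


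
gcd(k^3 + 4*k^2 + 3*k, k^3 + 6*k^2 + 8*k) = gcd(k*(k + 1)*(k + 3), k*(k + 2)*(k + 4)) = k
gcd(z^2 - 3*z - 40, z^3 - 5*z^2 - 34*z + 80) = z^2 - 3*z - 40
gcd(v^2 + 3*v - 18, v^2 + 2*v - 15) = v - 3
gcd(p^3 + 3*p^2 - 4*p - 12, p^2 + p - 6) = p^2 + p - 6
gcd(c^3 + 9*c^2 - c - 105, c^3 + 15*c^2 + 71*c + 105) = c^2 + 12*c + 35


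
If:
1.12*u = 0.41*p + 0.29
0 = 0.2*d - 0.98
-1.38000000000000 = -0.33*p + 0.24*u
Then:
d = 4.90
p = 5.96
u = 2.44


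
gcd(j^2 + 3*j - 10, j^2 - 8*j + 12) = j - 2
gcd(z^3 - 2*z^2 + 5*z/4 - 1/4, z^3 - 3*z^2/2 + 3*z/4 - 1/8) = z^2 - z + 1/4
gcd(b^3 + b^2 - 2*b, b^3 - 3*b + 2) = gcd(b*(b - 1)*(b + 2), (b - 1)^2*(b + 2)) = b^2 + b - 2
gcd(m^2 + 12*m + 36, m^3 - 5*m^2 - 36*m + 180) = m + 6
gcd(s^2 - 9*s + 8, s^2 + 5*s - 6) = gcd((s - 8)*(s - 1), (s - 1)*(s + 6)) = s - 1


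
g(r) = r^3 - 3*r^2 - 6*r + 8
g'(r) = 3*r^2 - 6*r - 6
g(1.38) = -3.37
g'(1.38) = -8.57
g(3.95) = -0.88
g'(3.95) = 17.11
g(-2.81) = -21.02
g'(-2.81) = 34.55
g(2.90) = -10.24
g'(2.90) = 1.83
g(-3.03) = -29.18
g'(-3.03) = 39.72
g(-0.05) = 8.29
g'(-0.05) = -5.69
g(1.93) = -7.57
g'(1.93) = -6.41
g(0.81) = 1.70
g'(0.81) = -8.89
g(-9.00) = -910.00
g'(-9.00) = 291.00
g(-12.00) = -2080.00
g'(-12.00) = 498.00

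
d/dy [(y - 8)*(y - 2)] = 2*y - 10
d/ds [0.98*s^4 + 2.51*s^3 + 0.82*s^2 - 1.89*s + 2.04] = 3.92*s^3 + 7.53*s^2 + 1.64*s - 1.89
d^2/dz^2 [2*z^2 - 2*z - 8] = 4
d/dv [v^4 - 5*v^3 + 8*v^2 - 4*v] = 4*v^3 - 15*v^2 + 16*v - 4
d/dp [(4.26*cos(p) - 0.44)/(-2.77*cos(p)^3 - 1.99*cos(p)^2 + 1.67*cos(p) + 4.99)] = (-23.6004*cos(p)^3 - 4.821*cos(p)^2 + 1.7512*cos(p) - 21.9922)*sin(p)/(7.6729*cos(p)^6 + 11.0246*cos(p)^5 - 5.2917*cos(p)^4 - 34.2912*cos(p)^3 - 17.0713*cos(p)^2 + 16.6666*cos(p) + 24.9001)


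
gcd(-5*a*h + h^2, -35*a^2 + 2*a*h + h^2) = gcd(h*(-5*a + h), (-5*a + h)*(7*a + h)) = 5*a - h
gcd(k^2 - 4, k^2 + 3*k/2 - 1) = k + 2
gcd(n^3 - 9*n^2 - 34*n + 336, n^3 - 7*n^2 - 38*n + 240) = n^2 - 2*n - 48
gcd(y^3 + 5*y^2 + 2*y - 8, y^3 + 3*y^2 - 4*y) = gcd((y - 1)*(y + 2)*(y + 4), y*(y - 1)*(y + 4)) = y^2 + 3*y - 4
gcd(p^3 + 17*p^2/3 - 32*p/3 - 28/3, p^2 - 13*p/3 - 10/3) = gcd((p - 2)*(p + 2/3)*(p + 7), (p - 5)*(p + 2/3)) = p + 2/3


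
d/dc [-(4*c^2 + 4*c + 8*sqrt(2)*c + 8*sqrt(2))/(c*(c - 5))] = 8*(sqrt(2)*c^2 + 3*c^2 + 2*sqrt(2)*c - 5*sqrt(2))/(c^2*(c^2 - 10*c + 25))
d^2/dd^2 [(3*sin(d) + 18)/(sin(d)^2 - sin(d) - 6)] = 3*(-sin(d)^5 - 25*sin(d)^4 - 16*sin(d)^3 - 108*sin(d)^2 + 72)/((sin(d) - 3)^3*(sin(d) + 2)^3)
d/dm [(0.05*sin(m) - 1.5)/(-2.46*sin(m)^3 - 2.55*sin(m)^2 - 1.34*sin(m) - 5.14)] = (0.246*sin(m)^3 - 10.9425*sin(m)^2 - 7.65*sin(m) - 2.267)*cos(m)/(6.0516*sin(m)^6 + 12.546*sin(m)^5 + 13.0953*sin(m)^4 + 32.1228*sin(m)^3 + 28.0096*sin(m)^2 + 13.7752*sin(m) + 26.4196)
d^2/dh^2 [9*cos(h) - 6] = -9*cos(h)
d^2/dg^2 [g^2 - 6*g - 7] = 2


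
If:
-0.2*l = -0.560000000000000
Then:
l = 2.80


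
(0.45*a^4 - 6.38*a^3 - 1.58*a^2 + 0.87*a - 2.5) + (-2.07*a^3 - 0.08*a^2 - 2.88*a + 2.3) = 0.45*a^4 - 8.45*a^3 - 1.66*a^2 - 2.01*a - 0.2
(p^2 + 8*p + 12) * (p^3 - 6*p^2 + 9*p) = p^5 + 2*p^4 - 27*p^3 + 108*p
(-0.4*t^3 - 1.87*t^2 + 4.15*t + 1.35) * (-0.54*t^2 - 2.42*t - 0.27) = 0.216*t^5 + 1.9778*t^4 + 2.3924*t^3 - 10.2671*t^2 - 4.3875*t - 0.3645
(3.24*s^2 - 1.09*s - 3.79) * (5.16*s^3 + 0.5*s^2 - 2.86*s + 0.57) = 16.7184*s^5 - 4.0044*s^4 - 29.3678*s^3 + 3.0692*s^2 + 10.2181*s - 2.1603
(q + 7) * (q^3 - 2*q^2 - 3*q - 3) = q^4 + 5*q^3 - 17*q^2 - 24*q - 21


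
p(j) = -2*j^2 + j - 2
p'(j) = 1 - 4*j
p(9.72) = -181.24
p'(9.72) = -37.88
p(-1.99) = -11.91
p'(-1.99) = 8.96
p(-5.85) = -76.30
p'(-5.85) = 24.40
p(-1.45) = -7.66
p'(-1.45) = 6.80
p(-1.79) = -10.20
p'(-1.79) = 8.16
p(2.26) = -9.96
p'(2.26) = -8.04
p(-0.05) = -2.06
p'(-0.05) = 1.20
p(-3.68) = -32.76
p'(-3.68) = 15.72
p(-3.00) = -23.00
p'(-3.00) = 13.00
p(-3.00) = -23.00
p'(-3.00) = 13.00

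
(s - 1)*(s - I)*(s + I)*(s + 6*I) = s^4 - s^3 + 6*I*s^3 + s^2 - 6*I*s^2 - s + 6*I*s - 6*I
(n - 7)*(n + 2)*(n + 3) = n^3 - 2*n^2 - 29*n - 42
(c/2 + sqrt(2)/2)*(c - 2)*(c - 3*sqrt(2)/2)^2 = c^4/2 - sqrt(2)*c^3 - c^3 - 3*c^2/4 + 2*sqrt(2)*c^2 + 3*c/2 + 9*sqrt(2)*c/4 - 9*sqrt(2)/2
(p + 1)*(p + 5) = p^2 + 6*p + 5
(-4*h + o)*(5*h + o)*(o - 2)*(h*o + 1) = -20*h^3*o^2 + 40*h^3*o + h^2*o^3 - 2*h^2*o^2 - 20*h^2*o + 40*h^2 + h*o^4 - 2*h*o^3 + h*o^2 - 2*h*o + o^3 - 2*o^2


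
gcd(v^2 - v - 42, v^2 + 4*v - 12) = v + 6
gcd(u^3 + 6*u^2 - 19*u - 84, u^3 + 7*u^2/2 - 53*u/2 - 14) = u^2 + 3*u - 28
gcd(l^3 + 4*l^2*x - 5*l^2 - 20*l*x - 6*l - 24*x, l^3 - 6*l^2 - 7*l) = l + 1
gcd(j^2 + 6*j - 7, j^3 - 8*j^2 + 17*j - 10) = j - 1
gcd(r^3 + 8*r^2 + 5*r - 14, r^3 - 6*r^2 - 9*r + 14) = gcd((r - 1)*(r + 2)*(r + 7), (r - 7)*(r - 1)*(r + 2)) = r^2 + r - 2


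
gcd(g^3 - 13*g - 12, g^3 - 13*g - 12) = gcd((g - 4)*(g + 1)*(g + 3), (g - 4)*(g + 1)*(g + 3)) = g^3 - 13*g - 12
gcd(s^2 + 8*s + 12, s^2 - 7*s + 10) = 1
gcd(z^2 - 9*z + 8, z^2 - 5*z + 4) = z - 1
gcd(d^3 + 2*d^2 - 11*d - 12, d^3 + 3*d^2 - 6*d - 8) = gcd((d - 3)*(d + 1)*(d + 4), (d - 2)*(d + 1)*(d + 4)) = d^2 + 5*d + 4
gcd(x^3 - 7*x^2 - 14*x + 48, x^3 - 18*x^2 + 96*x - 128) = x^2 - 10*x + 16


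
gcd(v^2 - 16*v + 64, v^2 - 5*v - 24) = v - 8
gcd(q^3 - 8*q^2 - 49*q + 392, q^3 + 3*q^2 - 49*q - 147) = q^2 - 49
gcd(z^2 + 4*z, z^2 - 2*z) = z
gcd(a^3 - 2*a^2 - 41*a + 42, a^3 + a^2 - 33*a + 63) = 1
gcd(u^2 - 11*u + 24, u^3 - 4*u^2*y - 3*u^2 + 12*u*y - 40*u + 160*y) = u - 8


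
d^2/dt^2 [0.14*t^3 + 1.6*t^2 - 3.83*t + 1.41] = 0.84*t + 3.2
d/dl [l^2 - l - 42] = 2*l - 1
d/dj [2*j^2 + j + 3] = 4*j + 1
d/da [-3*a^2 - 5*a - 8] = -6*a - 5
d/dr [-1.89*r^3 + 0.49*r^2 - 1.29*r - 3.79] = -5.67*r^2 + 0.98*r - 1.29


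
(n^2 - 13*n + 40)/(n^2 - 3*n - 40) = (n - 5)/(n + 5)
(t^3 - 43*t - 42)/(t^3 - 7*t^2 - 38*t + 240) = (t^2 - 6*t - 7)/(t^2 - 13*t + 40)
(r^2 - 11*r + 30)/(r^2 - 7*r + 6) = (r - 5)/(r - 1)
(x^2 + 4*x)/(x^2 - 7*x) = (x + 4)/(x - 7)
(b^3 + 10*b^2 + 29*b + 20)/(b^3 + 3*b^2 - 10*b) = (b^2 + 5*b + 4)/(b*(b - 2))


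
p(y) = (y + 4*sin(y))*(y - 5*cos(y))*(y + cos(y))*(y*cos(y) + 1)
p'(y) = (1 - sin(y))*(y + 4*sin(y))*(y - 5*cos(y))*(y*cos(y) + 1) + (y + 4*sin(y))*(y - 5*cos(y))*(y + cos(y))*(-y*sin(y) + cos(y)) + (y + 4*sin(y))*(y + cos(y))*(y*cos(y) + 1)*(5*sin(y) + 1) + (y - 5*cos(y))*(y + cos(y))*(y*cos(y) + 1)*(4*cos(y) + 1) = -(y + 4*sin(y))*(y - 5*cos(y))*(y + cos(y))*(y*sin(y) - cos(y)) - (y + 4*sin(y))*(y - 5*cos(y))*(y*cos(y) + 1)*(sin(y) - 1) + (y + 4*sin(y))*(y + cos(y))*(y*cos(y) + 1)*(5*sin(y) + 1) + (y - 5*cos(y))*(y + cos(y))*(y*cos(y) + 1)*(4*cos(y) + 1)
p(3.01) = -112.78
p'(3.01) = -56.18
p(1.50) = 10.93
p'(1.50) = 45.59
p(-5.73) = 685.00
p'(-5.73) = -1829.32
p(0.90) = -21.13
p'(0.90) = 26.91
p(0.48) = -17.94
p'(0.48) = -35.48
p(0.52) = -19.29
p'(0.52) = -31.89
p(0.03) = -0.79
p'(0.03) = -27.66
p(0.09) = -2.60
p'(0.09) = -32.60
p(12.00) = 10956.31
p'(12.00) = 10977.56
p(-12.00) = 16271.87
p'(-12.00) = -24580.98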